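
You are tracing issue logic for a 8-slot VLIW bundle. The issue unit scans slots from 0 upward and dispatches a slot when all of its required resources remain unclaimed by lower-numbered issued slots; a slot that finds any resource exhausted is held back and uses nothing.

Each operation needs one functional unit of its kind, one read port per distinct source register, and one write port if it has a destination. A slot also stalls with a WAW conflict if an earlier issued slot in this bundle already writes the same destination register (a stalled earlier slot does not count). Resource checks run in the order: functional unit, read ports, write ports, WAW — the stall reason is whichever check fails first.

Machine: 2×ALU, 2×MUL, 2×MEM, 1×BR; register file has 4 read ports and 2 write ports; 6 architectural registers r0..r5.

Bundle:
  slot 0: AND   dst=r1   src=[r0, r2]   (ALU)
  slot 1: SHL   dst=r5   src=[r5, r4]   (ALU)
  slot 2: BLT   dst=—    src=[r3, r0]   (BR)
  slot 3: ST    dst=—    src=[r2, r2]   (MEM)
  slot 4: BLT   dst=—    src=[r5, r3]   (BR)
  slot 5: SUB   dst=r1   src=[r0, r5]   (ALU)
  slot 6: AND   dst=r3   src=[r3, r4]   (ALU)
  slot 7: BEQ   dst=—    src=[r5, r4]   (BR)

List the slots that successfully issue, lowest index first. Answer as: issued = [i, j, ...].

  0. ALU→r1 ⇒ go  {1A/2Mu/2Ld/1B | 2r 1w}
  1. ALU→r5 ⇒ go  {0A/2Mu/2Ld/1B | 0r 0w}
  2. BR ⇒ no(RD_PORT)  {0A/2Mu/2Ld/1B | 0r 0w}
  3. MEM ⇒ no(RD_PORT)  {0A/2Mu/2Ld/1B | 0r 0w}
  4. BR ⇒ no(RD_PORT)  {0A/2Mu/2Ld/1B | 0r 0w}
  5. ALU→r1 ⇒ no(FU)  {0A/2Mu/2Ld/1B | 0r 0w}
  6. ALU→r3 ⇒ no(FU)  {0A/2Mu/2Ld/1B | 0r 0w}
  7. BR ⇒ no(RD_PORT)  {0A/2Mu/2Ld/1B | 0r 0w}

issued = [0, 1]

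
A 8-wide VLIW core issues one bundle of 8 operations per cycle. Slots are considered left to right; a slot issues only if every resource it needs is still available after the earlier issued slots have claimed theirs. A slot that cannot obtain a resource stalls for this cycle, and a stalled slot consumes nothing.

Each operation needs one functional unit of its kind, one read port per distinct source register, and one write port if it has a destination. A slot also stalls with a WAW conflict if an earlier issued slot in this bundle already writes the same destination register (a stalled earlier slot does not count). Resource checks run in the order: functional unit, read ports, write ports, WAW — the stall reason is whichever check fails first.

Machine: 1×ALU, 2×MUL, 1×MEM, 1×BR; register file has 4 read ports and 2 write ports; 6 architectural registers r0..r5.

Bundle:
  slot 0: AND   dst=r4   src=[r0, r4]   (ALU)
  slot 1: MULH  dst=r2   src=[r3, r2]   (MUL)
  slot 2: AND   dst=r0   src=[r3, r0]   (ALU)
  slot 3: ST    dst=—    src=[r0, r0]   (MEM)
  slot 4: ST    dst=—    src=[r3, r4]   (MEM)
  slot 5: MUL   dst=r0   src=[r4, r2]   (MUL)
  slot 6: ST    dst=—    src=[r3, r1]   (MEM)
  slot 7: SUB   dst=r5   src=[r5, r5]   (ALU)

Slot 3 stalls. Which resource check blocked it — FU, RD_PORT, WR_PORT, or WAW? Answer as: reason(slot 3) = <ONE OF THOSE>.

reason(slot 3) = RD_PORT

(0) want 1×ALU +2rd +1wr — yes → AL0|MU2|ME1|BR1|rd2|wr1
(1) want 1×MUL +2rd +1wr — yes → AL0|MU1|ME1|BR1|rd0|wr0
(2) want 1×ALU +2rd +1wr — FU → AL0|MU1|ME1|BR1|rd0|wr0
(3) want 1×MEM +1rd +0wr — RD_PORT → AL0|MU1|ME1|BR1|rd0|wr0
(4) want 1×MEM +2rd +0wr — RD_PORT → AL0|MU1|ME1|BR1|rd0|wr0
(5) want 1×MUL +2rd +1wr — RD_PORT → AL0|MU1|ME1|BR1|rd0|wr0
(6) want 1×MEM +2rd +0wr — RD_PORT → AL0|MU1|ME1|BR1|rd0|wr0
(7) want 1×ALU +1rd +1wr — FU → AL0|MU1|ME1|BR1|rd0|wr0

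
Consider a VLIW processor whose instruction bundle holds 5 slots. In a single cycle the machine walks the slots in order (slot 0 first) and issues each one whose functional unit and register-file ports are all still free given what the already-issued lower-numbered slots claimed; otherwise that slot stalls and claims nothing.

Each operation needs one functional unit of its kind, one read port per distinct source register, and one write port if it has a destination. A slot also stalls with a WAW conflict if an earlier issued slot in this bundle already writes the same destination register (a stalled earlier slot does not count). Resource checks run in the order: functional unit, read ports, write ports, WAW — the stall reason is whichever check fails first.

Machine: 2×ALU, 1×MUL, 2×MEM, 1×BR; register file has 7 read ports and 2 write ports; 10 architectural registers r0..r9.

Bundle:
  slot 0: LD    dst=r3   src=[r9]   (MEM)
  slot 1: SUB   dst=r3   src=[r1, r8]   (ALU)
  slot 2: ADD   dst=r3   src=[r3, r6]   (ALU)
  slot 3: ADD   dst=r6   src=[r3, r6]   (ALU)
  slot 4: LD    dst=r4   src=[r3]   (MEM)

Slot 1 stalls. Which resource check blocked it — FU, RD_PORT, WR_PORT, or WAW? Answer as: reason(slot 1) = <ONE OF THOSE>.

#0 MEM src=r9 dispatched  <A:2 Mu:1 Ld:1 B:1 rd:6 wr:1>
#1 ALU src=r1,r8 held:WAW  <A:2 Mu:1 Ld:1 B:1 rd:6 wr:1>
#2 ALU src=r3,r6 held:WAW  <A:2 Mu:1 Ld:1 B:1 rd:6 wr:1>
#3 ALU src=r3,r6 dispatched  <A:1 Mu:1 Ld:1 B:1 rd:4 wr:0>
#4 MEM src=r3 held:WR_PORT  <A:1 Mu:1 Ld:1 B:1 rd:4 wr:0>

reason(slot 1) = WAW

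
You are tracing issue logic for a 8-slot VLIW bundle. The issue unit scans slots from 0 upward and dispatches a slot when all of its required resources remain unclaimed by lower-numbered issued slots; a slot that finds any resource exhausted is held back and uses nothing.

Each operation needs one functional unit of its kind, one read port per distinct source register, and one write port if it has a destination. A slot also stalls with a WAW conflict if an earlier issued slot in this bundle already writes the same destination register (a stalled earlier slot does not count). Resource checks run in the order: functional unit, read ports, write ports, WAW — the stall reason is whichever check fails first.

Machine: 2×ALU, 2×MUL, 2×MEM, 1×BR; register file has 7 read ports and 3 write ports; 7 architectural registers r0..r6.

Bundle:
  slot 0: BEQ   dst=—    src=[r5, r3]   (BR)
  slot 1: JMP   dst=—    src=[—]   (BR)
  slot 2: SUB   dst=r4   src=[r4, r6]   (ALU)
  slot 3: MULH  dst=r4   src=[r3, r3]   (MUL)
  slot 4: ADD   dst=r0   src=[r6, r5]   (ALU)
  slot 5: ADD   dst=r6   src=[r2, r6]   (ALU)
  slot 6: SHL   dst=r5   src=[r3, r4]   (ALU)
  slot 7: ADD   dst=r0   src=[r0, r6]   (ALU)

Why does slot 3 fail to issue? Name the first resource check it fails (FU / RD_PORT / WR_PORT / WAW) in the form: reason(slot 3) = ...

reason(slot 3) = WAW

  0. BR ⇒ go  {2A/2Mu/2Ld/0B | 5r 3w}
  1. BR ⇒ no(FU)  {2A/2Mu/2Ld/0B | 5r 3w}
  2. ALU→r4 ⇒ go  {1A/2Mu/2Ld/0B | 3r 2w}
  3. MUL→r4 ⇒ no(WAW)  {1A/2Mu/2Ld/0B | 3r 2w}
  4. ALU→r0 ⇒ go  {0A/2Mu/2Ld/0B | 1r 1w}
  5. ALU→r6 ⇒ no(FU)  {0A/2Mu/2Ld/0B | 1r 1w}
  6. ALU→r5 ⇒ no(FU)  {0A/2Mu/2Ld/0B | 1r 1w}
  7. ALU→r0 ⇒ no(FU)  {0A/2Mu/2Ld/0B | 1r 1w}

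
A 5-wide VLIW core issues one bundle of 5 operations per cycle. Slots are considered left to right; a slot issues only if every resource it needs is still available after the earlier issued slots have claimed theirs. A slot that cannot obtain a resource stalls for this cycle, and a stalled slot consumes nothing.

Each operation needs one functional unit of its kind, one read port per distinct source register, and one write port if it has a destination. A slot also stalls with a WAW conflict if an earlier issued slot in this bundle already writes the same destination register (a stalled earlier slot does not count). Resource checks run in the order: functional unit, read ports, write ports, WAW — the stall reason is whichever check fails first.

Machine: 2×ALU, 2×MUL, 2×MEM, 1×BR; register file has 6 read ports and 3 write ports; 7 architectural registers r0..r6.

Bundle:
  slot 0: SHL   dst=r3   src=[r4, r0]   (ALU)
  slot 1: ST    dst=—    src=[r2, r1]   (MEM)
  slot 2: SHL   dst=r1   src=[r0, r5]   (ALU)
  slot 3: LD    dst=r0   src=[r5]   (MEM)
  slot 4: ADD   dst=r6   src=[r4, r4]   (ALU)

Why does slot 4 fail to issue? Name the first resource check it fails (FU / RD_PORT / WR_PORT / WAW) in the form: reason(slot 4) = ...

reason(slot 4) = FU

(0) want 1×ALU +2rd +1wr — yes → AL1|MU2|ME2|BR1|rd4|wr2
(1) want 1×MEM +2rd +0wr — yes → AL1|MU2|ME1|BR1|rd2|wr2
(2) want 1×ALU +2rd +1wr — yes → AL0|MU2|ME1|BR1|rd0|wr1
(3) want 1×MEM +1rd +1wr — RD_PORT → AL0|MU2|ME1|BR1|rd0|wr1
(4) want 1×ALU +1rd +1wr — FU → AL0|MU2|ME1|BR1|rd0|wr1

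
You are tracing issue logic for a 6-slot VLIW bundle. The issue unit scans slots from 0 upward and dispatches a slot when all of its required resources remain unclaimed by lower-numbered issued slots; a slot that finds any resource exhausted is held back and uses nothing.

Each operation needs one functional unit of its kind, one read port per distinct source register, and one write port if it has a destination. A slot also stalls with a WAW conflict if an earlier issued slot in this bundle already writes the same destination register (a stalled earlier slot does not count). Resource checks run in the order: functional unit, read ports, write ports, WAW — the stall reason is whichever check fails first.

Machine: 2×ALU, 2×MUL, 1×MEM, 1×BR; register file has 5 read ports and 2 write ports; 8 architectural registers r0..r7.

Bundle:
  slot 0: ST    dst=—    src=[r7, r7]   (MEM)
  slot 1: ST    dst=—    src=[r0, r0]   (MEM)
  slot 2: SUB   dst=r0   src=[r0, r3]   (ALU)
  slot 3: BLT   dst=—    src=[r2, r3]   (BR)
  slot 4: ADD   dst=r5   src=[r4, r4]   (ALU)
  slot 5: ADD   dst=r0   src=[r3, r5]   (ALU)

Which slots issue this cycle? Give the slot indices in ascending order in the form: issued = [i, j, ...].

issued = [0, 2, 3]

(0) want 1×MEM +1rd +0wr — yes → AL2|MU2|ME0|BR1|rd4|wr2
(1) want 1×MEM +1rd +0wr — FU → AL2|MU2|ME0|BR1|rd4|wr2
(2) want 1×ALU +2rd +1wr — yes → AL1|MU2|ME0|BR1|rd2|wr1
(3) want 1×BR +2rd +0wr — yes → AL1|MU2|ME0|BR0|rd0|wr1
(4) want 1×ALU +1rd +1wr — RD_PORT → AL1|MU2|ME0|BR0|rd0|wr1
(5) want 1×ALU +2rd +1wr — RD_PORT → AL1|MU2|ME0|BR0|rd0|wr1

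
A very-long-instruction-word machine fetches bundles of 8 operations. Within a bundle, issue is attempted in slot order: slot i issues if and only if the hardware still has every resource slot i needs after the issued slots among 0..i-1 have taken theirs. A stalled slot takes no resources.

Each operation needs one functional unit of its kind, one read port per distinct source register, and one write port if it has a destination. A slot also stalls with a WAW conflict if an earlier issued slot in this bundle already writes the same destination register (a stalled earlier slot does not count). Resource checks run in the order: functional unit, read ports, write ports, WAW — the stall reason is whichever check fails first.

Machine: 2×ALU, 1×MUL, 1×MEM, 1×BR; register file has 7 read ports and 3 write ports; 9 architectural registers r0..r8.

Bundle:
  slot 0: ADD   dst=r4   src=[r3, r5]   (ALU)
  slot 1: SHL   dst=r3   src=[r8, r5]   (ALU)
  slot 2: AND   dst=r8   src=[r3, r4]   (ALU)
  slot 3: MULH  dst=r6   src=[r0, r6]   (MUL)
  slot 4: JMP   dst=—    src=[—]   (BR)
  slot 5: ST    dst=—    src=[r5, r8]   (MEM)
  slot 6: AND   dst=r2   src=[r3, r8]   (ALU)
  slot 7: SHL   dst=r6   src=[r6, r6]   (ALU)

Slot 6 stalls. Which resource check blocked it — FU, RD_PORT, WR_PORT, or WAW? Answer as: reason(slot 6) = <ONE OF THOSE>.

reason(slot 6) = FU

slot 0 (ALU): ISSUE — free A1,Mu1,Ld1,B1 rp5 wp2
slot 1 (ALU): ISSUE — free A0,Mu1,Ld1,B1 rp3 wp1
slot 2 (ALU): stall FU — free A0,Mu1,Ld1,B1 rp3 wp1
slot 3 (MUL): ISSUE — free A0,Mu0,Ld1,B1 rp1 wp0
slot 4 (BR): ISSUE — free A0,Mu0,Ld1,B0 rp1 wp0
slot 5 (MEM): stall RD_PORT — free A0,Mu0,Ld1,B0 rp1 wp0
slot 6 (ALU): stall FU — free A0,Mu0,Ld1,B0 rp1 wp0
slot 7 (ALU): stall FU — free A0,Mu0,Ld1,B0 rp1 wp0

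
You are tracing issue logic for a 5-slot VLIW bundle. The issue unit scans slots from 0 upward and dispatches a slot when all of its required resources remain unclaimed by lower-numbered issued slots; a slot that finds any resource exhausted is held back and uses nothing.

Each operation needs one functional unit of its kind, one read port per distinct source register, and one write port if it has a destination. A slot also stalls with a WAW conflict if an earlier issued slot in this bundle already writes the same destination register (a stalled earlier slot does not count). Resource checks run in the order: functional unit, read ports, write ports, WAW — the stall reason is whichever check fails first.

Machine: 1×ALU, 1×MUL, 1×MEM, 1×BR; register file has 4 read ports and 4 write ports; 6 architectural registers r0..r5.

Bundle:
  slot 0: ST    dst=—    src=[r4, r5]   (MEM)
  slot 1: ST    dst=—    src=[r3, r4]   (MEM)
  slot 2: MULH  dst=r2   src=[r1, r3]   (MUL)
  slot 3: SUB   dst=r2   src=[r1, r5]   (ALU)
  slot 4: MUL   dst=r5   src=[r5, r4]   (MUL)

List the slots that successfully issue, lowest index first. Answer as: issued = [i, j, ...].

issued = [0, 2]

  0. MEM ⇒ go  {1A/1Mu/0Ld/1B | 2r 4w}
  1. MEM ⇒ no(FU)  {1A/1Mu/0Ld/1B | 2r 4w}
  2. MUL→r2 ⇒ go  {1A/0Mu/0Ld/1B | 0r 3w}
  3. ALU→r2 ⇒ no(RD_PORT)  {1A/0Mu/0Ld/1B | 0r 3w}
  4. MUL→r5 ⇒ no(FU)  {1A/0Mu/0Ld/1B | 0r 3w}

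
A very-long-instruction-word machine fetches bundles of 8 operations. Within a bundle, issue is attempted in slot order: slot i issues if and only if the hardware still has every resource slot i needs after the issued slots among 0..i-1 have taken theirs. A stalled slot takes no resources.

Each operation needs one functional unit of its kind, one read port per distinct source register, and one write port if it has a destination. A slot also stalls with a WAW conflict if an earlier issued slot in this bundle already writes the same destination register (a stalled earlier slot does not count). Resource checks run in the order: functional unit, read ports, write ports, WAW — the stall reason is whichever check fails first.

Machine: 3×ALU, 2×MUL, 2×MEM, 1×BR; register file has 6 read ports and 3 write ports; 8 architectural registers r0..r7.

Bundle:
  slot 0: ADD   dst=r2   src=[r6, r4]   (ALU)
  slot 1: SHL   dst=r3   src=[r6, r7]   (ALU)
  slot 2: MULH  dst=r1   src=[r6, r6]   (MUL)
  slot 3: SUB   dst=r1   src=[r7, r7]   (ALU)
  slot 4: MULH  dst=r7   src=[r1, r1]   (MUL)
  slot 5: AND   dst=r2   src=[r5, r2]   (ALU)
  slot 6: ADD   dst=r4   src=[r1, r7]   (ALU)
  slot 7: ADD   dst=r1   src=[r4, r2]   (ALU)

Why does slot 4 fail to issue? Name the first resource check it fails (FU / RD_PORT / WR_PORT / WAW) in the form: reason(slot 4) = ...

slot 0 (ALU): ISSUE — free A2,Mu2,Ld2,B1 rp4 wp2
slot 1 (ALU): ISSUE — free A1,Mu2,Ld2,B1 rp2 wp1
slot 2 (MUL): ISSUE — free A1,Mu1,Ld2,B1 rp1 wp0
slot 3 (ALU): stall WR_PORT — free A1,Mu1,Ld2,B1 rp1 wp0
slot 4 (MUL): stall WR_PORT — free A1,Mu1,Ld2,B1 rp1 wp0
slot 5 (ALU): stall RD_PORT — free A1,Mu1,Ld2,B1 rp1 wp0
slot 6 (ALU): stall RD_PORT — free A1,Mu1,Ld2,B1 rp1 wp0
slot 7 (ALU): stall RD_PORT — free A1,Mu1,Ld2,B1 rp1 wp0

reason(slot 4) = WR_PORT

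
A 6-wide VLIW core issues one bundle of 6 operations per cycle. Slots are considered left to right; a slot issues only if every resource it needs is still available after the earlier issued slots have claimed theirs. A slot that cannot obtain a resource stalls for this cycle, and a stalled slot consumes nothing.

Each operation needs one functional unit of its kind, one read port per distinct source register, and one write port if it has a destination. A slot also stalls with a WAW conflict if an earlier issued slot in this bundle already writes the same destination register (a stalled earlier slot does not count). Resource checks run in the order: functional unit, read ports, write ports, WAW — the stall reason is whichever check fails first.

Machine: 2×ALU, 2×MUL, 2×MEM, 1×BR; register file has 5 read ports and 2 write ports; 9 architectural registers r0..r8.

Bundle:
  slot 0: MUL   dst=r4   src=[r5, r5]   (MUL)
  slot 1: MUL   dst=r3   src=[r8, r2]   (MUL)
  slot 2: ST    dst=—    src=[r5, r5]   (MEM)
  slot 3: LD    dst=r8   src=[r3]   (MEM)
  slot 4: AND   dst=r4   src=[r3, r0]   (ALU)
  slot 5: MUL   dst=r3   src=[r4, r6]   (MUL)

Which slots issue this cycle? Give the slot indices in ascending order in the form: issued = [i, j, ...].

  0. MUL→r4 ⇒ go  {2A/1Mu/2Ld/1B | 4r 1w}
  1. MUL→r3 ⇒ go  {2A/0Mu/2Ld/1B | 2r 0w}
  2. MEM ⇒ go  {2A/0Mu/1Ld/1B | 1r 0w}
  3. MEM→r8 ⇒ no(WR_PORT)  {2A/0Mu/1Ld/1B | 1r 0w}
  4. ALU→r4 ⇒ no(RD_PORT)  {2A/0Mu/1Ld/1B | 1r 0w}
  5. MUL→r3 ⇒ no(FU)  {2A/0Mu/1Ld/1B | 1r 0w}

issued = [0, 1, 2]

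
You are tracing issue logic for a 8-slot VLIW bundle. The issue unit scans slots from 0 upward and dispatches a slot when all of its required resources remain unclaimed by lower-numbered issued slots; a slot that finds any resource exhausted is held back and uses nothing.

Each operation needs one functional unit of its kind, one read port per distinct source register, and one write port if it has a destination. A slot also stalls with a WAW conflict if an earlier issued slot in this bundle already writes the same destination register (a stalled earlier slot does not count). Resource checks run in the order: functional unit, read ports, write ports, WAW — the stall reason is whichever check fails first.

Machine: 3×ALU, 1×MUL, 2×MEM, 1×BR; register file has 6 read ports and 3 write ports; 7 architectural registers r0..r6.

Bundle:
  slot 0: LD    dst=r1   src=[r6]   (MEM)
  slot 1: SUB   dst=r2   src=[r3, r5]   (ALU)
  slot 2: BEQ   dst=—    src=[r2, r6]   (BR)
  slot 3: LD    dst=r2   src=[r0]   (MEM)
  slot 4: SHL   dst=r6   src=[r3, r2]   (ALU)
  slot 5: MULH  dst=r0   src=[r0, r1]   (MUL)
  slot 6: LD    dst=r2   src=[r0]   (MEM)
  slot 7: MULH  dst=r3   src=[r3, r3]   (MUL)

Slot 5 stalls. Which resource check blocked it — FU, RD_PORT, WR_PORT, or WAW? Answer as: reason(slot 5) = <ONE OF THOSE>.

reason(slot 5) = RD_PORT

slot 0 (MEM): ISSUE — free A3,Mu1,Ld1,B1 rp5 wp2
slot 1 (ALU): ISSUE — free A2,Mu1,Ld1,B1 rp3 wp1
slot 2 (BR): ISSUE — free A2,Mu1,Ld1,B0 rp1 wp1
slot 3 (MEM): stall WAW — free A2,Mu1,Ld1,B0 rp1 wp1
slot 4 (ALU): stall RD_PORT — free A2,Mu1,Ld1,B0 rp1 wp1
slot 5 (MUL): stall RD_PORT — free A2,Mu1,Ld1,B0 rp1 wp1
slot 6 (MEM): stall WAW — free A2,Mu1,Ld1,B0 rp1 wp1
slot 7 (MUL): ISSUE — free A2,Mu0,Ld1,B0 rp0 wp0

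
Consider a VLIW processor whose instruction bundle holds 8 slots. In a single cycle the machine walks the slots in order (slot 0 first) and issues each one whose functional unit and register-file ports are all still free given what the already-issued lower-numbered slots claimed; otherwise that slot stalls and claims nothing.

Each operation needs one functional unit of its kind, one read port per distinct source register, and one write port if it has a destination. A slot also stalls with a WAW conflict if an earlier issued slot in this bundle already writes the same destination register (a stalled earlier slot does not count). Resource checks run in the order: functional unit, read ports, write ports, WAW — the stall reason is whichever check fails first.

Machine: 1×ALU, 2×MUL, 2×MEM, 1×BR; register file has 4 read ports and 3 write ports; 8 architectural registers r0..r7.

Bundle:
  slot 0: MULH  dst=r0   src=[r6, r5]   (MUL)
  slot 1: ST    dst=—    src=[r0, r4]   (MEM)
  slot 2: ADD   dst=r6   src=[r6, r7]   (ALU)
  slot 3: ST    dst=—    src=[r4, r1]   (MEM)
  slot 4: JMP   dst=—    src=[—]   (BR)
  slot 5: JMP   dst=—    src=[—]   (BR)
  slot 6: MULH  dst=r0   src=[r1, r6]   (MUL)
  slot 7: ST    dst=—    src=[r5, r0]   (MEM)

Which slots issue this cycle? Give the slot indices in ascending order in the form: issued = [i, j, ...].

issued = [0, 1, 4]

  0. MUL→r0 ⇒ go  {1A/1Mu/2Ld/1B | 2r 2w}
  1. MEM ⇒ go  {1A/1Mu/1Ld/1B | 0r 2w}
  2. ALU→r6 ⇒ no(RD_PORT)  {1A/1Mu/1Ld/1B | 0r 2w}
  3. MEM ⇒ no(RD_PORT)  {1A/1Mu/1Ld/1B | 0r 2w}
  4. BR ⇒ go  {1A/1Mu/1Ld/0B | 0r 2w}
  5. BR ⇒ no(FU)  {1A/1Mu/1Ld/0B | 0r 2w}
  6. MUL→r0 ⇒ no(RD_PORT)  {1A/1Mu/1Ld/0B | 0r 2w}
  7. MEM ⇒ no(RD_PORT)  {1A/1Mu/1Ld/0B | 0r 2w}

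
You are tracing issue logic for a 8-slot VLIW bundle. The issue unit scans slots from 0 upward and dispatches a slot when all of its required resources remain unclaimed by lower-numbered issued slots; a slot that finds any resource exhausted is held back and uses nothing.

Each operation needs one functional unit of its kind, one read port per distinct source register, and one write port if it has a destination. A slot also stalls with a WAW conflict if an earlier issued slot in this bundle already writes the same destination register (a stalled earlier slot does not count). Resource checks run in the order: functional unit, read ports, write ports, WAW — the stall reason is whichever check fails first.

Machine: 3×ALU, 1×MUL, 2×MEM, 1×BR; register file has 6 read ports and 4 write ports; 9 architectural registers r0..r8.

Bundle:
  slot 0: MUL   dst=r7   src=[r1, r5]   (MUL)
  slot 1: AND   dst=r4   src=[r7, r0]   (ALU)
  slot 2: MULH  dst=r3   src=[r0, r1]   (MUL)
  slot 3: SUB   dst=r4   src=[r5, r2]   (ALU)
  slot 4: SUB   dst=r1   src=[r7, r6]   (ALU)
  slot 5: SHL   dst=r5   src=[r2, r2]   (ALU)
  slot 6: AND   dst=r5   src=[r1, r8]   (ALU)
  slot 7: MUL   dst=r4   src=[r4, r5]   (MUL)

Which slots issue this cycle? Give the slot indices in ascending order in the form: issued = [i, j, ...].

issued = [0, 1, 4]

#0 MUL src=r1,r5 dispatched  <A:3 Mu:0 Ld:2 B:1 rd:4 wr:3>
#1 ALU src=r7,r0 dispatched  <A:2 Mu:0 Ld:2 B:1 rd:2 wr:2>
#2 MUL src=r0,r1 held:FU  <A:2 Mu:0 Ld:2 B:1 rd:2 wr:2>
#3 ALU src=r5,r2 held:WAW  <A:2 Mu:0 Ld:2 B:1 rd:2 wr:2>
#4 ALU src=r7,r6 dispatched  <A:1 Mu:0 Ld:2 B:1 rd:0 wr:1>
#5 ALU src=r2,r2 held:RD_PORT  <A:1 Mu:0 Ld:2 B:1 rd:0 wr:1>
#6 ALU src=r1,r8 held:RD_PORT  <A:1 Mu:0 Ld:2 B:1 rd:0 wr:1>
#7 MUL src=r4,r5 held:FU  <A:1 Mu:0 Ld:2 B:1 rd:0 wr:1>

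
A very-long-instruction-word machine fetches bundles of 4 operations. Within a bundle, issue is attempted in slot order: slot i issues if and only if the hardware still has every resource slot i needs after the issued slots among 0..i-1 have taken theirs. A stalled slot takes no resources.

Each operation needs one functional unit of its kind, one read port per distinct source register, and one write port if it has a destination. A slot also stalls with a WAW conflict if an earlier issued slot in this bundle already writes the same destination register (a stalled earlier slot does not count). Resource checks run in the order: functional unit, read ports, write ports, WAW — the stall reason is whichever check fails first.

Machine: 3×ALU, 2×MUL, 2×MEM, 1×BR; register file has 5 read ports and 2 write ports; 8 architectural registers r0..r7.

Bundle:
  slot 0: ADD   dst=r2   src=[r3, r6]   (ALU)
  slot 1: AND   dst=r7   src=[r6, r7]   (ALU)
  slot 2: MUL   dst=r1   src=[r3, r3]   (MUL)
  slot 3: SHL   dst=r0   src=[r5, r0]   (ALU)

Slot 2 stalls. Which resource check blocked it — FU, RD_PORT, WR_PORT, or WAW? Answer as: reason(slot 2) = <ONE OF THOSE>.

reason(slot 2) = WR_PORT

[0] ALU needs rd=2 wr=1: ok; after: ALU=2 MUL=2 MEM=2 BR=1, R=3, W=1
[1] ALU needs rd=2 wr=1: ok; after: ALU=1 MUL=2 MEM=2 BR=1, R=1, W=0
[2] MUL needs rd=1 wr=1: WR_PORT; after: ALU=1 MUL=2 MEM=2 BR=1, R=1, W=0
[3] ALU needs rd=2 wr=1: RD_PORT; after: ALU=1 MUL=2 MEM=2 BR=1, R=1, W=0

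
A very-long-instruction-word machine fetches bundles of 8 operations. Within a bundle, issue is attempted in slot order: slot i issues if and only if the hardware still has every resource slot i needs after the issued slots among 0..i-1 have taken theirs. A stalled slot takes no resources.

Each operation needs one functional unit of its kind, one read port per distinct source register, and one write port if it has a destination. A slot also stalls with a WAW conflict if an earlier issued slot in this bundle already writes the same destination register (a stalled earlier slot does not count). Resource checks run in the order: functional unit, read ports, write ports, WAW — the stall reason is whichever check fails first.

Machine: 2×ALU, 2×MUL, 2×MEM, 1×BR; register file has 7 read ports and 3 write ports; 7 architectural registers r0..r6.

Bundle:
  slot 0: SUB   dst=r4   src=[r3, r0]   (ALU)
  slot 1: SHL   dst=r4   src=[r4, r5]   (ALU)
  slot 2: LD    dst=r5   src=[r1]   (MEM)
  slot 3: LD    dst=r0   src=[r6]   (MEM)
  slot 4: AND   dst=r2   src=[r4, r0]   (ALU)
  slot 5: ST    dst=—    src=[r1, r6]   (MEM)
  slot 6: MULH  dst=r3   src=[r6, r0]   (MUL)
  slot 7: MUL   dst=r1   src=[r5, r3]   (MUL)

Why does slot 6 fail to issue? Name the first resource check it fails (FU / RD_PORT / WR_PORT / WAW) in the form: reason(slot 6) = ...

reason(slot 6) = WR_PORT

  0. ALU→r4 ⇒ go  {1A/2Mu/2Ld/1B | 5r 2w}
  1. ALU→r4 ⇒ no(WAW)  {1A/2Mu/2Ld/1B | 5r 2w}
  2. MEM→r5 ⇒ go  {1A/2Mu/1Ld/1B | 4r 1w}
  3. MEM→r0 ⇒ go  {1A/2Mu/0Ld/1B | 3r 0w}
  4. ALU→r2 ⇒ no(WR_PORT)  {1A/2Mu/0Ld/1B | 3r 0w}
  5. MEM ⇒ no(FU)  {1A/2Mu/0Ld/1B | 3r 0w}
  6. MUL→r3 ⇒ no(WR_PORT)  {1A/2Mu/0Ld/1B | 3r 0w}
  7. MUL→r1 ⇒ no(WR_PORT)  {1A/2Mu/0Ld/1B | 3r 0w}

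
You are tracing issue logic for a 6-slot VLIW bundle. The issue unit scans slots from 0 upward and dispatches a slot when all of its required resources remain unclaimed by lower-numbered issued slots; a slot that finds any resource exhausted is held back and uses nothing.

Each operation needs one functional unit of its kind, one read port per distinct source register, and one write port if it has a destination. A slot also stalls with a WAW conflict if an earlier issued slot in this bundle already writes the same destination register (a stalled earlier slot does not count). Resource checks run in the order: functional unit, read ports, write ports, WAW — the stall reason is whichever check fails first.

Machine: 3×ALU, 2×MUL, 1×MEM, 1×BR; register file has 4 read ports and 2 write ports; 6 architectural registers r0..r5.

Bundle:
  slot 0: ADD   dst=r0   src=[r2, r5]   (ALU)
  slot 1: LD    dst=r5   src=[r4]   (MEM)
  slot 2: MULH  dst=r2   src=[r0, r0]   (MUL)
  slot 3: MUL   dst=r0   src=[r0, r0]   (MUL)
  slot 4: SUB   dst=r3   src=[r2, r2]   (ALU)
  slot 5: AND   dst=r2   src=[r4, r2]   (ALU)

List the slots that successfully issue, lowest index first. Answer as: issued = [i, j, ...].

(0) want 1×ALU +2rd +1wr — yes → AL2|MU2|ME1|BR1|rd2|wr1
(1) want 1×MEM +1rd +1wr — yes → AL2|MU2|ME0|BR1|rd1|wr0
(2) want 1×MUL +1rd +1wr — WR_PORT → AL2|MU2|ME0|BR1|rd1|wr0
(3) want 1×MUL +1rd +1wr — WR_PORT → AL2|MU2|ME0|BR1|rd1|wr0
(4) want 1×ALU +1rd +1wr — WR_PORT → AL2|MU2|ME0|BR1|rd1|wr0
(5) want 1×ALU +2rd +1wr — RD_PORT → AL2|MU2|ME0|BR1|rd1|wr0

issued = [0, 1]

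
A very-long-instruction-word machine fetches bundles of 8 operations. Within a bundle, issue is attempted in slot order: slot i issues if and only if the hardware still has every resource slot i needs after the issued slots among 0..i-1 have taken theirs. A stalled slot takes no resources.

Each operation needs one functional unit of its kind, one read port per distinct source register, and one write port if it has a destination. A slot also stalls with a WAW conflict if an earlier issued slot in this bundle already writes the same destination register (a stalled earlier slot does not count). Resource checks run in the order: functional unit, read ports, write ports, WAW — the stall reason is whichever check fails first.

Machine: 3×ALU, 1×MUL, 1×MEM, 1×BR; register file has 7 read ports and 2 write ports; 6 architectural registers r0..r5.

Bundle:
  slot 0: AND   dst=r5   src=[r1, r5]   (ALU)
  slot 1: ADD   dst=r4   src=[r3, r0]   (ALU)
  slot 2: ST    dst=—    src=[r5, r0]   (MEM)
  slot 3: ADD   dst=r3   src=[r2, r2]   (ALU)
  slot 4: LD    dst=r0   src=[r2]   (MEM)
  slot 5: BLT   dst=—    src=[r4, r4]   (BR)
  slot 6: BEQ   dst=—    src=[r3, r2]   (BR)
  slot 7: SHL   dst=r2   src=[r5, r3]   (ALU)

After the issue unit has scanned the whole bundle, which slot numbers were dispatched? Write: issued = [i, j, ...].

issued = [0, 1, 2, 5]

slot 0 (ALU): ISSUE — free A2,Mu1,Ld1,B1 rp5 wp1
slot 1 (ALU): ISSUE — free A1,Mu1,Ld1,B1 rp3 wp0
slot 2 (MEM): ISSUE — free A1,Mu1,Ld0,B1 rp1 wp0
slot 3 (ALU): stall WR_PORT — free A1,Mu1,Ld0,B1 rp1 wp0
slot 4 (MEM): stall FU — free A1,Mu1,Ld0,B1 rp1 wp0
slot 5 (BR): ISSUE — free A1,Mu1,Ld0,B0 rp0 wp0
slot 6 (BR): stall FU — free A1,Mu1,Ld0,B0 rp0 wp0
slot 7 (ALU): stall RD_PORT — free A1,Mu1,Ld0,B0 rp0 wp0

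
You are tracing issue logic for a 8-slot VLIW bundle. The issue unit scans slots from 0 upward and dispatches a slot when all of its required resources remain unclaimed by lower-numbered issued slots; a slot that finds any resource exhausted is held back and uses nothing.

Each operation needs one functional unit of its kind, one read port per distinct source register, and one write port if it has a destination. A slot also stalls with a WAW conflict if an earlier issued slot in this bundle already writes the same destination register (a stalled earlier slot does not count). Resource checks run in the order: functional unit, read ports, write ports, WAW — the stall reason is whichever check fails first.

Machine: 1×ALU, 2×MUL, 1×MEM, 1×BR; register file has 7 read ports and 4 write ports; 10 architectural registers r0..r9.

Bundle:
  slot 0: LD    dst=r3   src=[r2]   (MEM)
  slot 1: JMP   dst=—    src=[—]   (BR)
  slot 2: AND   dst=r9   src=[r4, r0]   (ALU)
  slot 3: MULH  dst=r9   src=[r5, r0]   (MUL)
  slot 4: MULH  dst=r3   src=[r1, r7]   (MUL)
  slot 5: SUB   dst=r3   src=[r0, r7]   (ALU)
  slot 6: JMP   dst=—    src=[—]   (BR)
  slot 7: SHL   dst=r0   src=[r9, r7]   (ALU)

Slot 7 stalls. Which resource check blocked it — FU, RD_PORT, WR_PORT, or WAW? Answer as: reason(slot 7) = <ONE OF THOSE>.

reason(slot 7) = FU

slot 0 (MEM): ISSUE — free A1,Mu2,Ld0,B1 rp6 wp3
slot 1 (BR): ISSUE — free A1,Mu2,Ld0,B0 rp6 wp3
slot 2 (ALU): ISSUE — free A0,Mu2,Ld0,B0 rp4 wp2
slot 3 (MUL): stall WAW — free A0,Mu2,Ld0,B0 rp4 wp2
slot 4 (MUL): stall WAW — free A0,Mu2,Ld0,B0 rp4 wp2
slot 5 (ALU): stall FU — free A0,Mu2,Ld0,B0 rp4 wp2
slot 6 (BR): stall FU — free A0,Mu2,Ld0,B0 rp4 wp2
slot 7 (ALU): stall FU — free A0,Mu2,Ld0,B0 rp4 wp2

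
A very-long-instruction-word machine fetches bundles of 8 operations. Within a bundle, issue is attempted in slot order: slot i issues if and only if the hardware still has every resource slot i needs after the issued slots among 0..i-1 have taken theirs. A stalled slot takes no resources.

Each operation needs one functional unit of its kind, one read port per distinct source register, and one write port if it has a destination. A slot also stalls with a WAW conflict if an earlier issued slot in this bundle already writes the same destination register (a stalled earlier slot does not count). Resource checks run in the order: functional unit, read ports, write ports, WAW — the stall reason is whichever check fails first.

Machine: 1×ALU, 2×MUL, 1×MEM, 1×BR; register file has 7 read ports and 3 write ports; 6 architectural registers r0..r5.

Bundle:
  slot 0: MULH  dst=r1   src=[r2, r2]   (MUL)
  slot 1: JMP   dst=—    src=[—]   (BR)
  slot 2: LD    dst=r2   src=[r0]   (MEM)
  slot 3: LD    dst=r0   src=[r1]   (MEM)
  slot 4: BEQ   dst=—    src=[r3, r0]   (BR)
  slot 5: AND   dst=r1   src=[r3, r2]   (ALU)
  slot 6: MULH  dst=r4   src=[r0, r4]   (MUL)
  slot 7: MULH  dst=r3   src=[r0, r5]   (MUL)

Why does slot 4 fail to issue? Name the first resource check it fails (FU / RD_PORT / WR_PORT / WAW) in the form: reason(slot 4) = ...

  0. MUL→r1 ⇒ go  {1A/1Mu/1Ld/1B | 6r 2w}
  1. BR ⇒ go  {1A/1Mu/1Ld/0B | 6r 2w}
  2. MEM→r2 ⇒ go  {1A/1Mu/0Ld/0B | 5r 1w}
  3. MEM→r0 ⇒ no(FU)  {1A/1Mu/0Ld/0B | 5r 1w}
  4. BR ⇒ no(FU)  {1A/1Mu/0Ld/0B | 5r 1w}
  5. ALU→r1 ⇒ no(WAW)  {1A/1Mu/0Ld/0B | 5r 1w}
  6. MUL→r4 ⇒ go  {1A/0Mu/0Ld/0B | 3r 0w}
  7. MUL→r3 ⇒ no(FU)  {1A/0Mu/0Ld/0B | 3r 0w}

reason(slot 4) = FU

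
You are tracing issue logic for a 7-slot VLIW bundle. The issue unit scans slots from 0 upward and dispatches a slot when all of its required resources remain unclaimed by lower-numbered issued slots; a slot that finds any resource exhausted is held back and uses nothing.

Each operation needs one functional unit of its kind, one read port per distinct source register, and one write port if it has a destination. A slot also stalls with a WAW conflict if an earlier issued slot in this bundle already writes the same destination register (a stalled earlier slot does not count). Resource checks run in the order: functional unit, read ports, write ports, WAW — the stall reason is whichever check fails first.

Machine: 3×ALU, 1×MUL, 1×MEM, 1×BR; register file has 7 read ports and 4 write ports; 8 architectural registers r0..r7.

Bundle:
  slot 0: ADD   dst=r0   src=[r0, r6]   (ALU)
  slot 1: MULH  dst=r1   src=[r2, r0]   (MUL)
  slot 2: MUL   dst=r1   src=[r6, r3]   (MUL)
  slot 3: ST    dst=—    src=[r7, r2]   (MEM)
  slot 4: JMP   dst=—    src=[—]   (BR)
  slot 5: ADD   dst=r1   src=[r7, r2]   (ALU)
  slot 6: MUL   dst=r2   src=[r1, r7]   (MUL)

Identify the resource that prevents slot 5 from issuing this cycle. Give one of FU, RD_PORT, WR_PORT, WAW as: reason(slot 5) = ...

reason(slot 5) = RD_PORT

  0. ALU→r0 ⇒ go  {2A/1Mu/1Ld/1B | 5r 3w}
  1. MUL→r1 ⇒ go  {2A/0Mu/1Ld/1B | 3r 2w}
  2. MUL→r1 ⇒ no(FU)  {2A/0Mu/1Ld/1B | 3r 2w}
  3. MEM ⇒ go  {2A/0Mu/0Ld/1B | 1r 2w}
  4. BR ⇒ go  {2A/0Mu/0Ld/0B | 1r 2w}
  5. ALU→r1 ⇒ no(RD_PORT)  {2A/0Mu/0Ld/0B | 1r 2w}
  6. MUL→r2 ⇒ no(FU)  {2A/0Mu/0Ld/0B | 1r 2w}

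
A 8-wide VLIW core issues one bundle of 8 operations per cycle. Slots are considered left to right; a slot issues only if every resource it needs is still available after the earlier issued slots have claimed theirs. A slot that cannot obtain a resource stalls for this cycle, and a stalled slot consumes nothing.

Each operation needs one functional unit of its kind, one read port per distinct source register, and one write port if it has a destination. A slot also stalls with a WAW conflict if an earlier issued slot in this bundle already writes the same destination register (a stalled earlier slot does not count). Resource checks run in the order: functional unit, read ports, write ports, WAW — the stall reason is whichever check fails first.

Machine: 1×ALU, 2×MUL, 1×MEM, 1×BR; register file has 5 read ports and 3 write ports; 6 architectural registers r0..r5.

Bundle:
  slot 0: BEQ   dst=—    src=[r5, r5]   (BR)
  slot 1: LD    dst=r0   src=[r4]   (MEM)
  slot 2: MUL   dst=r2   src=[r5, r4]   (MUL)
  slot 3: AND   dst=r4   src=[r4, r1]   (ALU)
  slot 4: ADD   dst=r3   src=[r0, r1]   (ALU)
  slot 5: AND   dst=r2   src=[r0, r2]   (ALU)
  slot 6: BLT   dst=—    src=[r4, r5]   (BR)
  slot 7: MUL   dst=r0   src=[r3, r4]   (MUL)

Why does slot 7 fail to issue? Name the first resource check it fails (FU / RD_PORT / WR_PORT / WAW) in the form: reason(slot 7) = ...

(0) want 1×BR +1rd +0wr — yes → AL1|MU2|ME1|BR0|rd4|wr3
(1) want 1×MEM +1rd +1wr — yes → AL1|MU2|ME0|BR0|rd3|wr2
(2) want 1×MUL +2rd +1wr — yes → AL1|MU1|ME0|BR0|rd1|wr1
(3) want 1×ALU +2rd +1wr — RD_PORT → AL1|MU1|ME0|BR0|rd1|wr1
(4) want 1×ALU +2rd +1wr — RD_PORT → AL1|MU1|ME0|BR0|rd1|wr1
(5) want 1×ALU +2rd +1wr — RD_PORT → AL1|MU1|ME0|BR0|rd1|wr1
(6) want 1×BR +2rd +0wr — FU → AL1|MU1|ME0|BR0|rd1|wr1
(7) want 1×MUL +2rd +1wr — RD_PORT → AL1|MU1|ME0|BR0|rd1|wr1

reason(slot 7) = RD_PORT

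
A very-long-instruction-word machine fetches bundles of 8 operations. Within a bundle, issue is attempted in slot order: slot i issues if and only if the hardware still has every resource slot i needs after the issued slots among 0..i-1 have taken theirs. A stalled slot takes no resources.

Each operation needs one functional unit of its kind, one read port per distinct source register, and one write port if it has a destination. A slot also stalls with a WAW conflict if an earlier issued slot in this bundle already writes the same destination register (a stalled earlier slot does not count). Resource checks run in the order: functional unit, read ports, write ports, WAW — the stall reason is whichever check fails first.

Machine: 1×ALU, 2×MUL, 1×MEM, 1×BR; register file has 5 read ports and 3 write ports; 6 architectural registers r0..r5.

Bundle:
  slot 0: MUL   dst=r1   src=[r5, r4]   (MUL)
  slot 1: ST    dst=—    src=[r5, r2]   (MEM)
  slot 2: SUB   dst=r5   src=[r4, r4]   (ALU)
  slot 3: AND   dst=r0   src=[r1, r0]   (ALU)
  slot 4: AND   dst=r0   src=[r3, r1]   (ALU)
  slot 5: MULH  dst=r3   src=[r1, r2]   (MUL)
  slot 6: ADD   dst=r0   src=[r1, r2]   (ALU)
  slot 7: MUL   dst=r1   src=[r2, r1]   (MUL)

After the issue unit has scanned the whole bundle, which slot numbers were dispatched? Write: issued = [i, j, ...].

(0) want 1×MUL +2rd +1wr — yes → AL1|MU1|ME1|BR1|rd3|wr2
(1) want 1×MEM +2rd +0wr — yes → AL1|MU1|ME0|BR1|rd1|wr2
(2) want 1×ALU +1rd +1wr — yes → AL0|MU1|ME0|BR1|rd0|wr1
(3) want 1×ALU +2rd +1wr — FU → AL0|MU1|ME0|BR1|rd0|wr1
(4) want 1×ALU +2rd +1wr — FU → AL0|MU1|ME0|BR1|rd0|wr1
(5) want 1×MUL +2rd +1wr — RD_PORT → AL0|MU1|ME0|BR1|rd0|wr1
(6) want 1×ALU +2rd +1wr — FU → AL0|MU1|ME0|BR1|rd0|wr1
(7) want 1×MUL +2rd +1wr — RD_PORT → AL0|MU1|ME0|BR1|rd0|wr1

issued = [0, 1, 2]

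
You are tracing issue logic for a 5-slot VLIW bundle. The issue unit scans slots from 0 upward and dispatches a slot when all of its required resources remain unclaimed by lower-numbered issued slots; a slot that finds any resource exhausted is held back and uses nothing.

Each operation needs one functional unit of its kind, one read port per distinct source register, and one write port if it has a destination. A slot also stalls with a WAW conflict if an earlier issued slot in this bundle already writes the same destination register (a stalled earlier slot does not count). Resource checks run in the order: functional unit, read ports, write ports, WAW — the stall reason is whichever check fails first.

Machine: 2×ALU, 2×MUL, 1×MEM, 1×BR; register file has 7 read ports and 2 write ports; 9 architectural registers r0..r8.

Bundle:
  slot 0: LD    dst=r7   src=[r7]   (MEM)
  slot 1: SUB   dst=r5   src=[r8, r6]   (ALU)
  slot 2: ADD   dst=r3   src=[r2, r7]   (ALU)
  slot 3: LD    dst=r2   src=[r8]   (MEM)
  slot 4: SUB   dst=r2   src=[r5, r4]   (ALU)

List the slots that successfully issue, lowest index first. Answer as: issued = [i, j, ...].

[0] MEM needs rd=1 wr=1: ok; after: ALU=2 MUL=2 MEM=0 BR=1, R=6, W=1
[1] ALU needs rd=2 wr=1: ok; after: ALU=1 MUL=2 MEM=0 BR=1, R=4, W=0
[2] ALU needs rd=2 wr=1: WR_PORT; after: ALU=1 MUL=2 MEM=0 BR=1, R=4, W=0
[3] MEM needs rd=1 wr=1: FU; after: ALU=1 MUL=2 MEM=0 BR=1, R=4, W=0
[4] ALU needs rd=2 wr=1: WR_PORT; after: ALU=1 MUL=2 MEM=0 BR=1, R=4, W=0

issued = [0, 1]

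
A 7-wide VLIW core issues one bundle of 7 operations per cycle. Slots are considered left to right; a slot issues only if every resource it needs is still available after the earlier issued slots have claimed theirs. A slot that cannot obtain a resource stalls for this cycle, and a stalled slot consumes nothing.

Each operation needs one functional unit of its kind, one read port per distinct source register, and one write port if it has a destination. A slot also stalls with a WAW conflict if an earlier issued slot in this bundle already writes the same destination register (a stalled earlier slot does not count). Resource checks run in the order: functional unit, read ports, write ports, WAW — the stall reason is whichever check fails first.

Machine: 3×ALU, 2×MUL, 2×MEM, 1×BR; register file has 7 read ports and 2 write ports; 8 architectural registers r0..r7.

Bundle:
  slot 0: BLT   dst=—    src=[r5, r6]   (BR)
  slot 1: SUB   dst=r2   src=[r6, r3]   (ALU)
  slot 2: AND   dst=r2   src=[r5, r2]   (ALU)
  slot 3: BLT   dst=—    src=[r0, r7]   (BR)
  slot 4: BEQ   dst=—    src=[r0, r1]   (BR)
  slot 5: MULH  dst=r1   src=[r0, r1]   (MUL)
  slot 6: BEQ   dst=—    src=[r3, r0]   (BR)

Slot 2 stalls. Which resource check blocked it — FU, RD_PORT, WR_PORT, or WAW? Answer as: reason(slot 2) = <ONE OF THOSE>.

reason(slot 2) = WAW

(0) want 1×BR +2rd +0wr — yes → AL3|MU2|ME2|BR0|rd5|wr2
(1) want 1×ALU +2rd +1wr — yes → AL2|MU2|ME2|BR0|rd3|wr1
(2) want 1×ALU +2rd +1wr — WAW → AL2|MU2|ME2|BR0|rd3|wr1
(3) want 1×BR +2rd +0wr — FU → AL2|MU2|ME2|BR0|rd3|wr1
(4) want 1×BR +2rd +0wr — FU → AL2|MU2|ME2|BR0|rd3|wr1
(5) want 1×MUL +2rd +1wr — yes → AL2|MU1|ME2|BR0|rd1|wr0
(6) want 1×BR +2rd +0wr — FU → AL2|MU1|ME2|BR0|rd1|wr0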